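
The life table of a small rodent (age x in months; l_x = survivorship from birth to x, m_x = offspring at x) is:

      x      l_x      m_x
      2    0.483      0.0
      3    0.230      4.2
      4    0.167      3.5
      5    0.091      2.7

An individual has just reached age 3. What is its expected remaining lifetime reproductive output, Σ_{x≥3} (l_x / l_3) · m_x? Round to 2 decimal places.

l_3 = 0.230. Conditional survival from age 3 to x is l_x / l_3.
  x=3: (0.230/0.230) × 4.2 = 4.2000
  x=4: (0.167/0.230) × 3.5 = 2.5413
  x=5: (0.091/0.230) × 2.7 = 1.0683
Sum = 4.2000 + 2.5413 + 1.0683 = 7.8096

7.81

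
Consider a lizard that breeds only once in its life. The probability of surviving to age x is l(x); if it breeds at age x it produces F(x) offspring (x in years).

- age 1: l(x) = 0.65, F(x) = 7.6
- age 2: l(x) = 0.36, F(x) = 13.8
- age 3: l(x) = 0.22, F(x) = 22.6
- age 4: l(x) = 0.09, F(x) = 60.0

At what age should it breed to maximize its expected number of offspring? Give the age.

4

Expected offspring if breeding at age x = l(x) × F(x):
  age 1: 0.65 × 7.6 = 4.940
  age 2: 0.36 × 13.8 = 4.968
  age 3: 0.22 × 22.6 = 4.972
  age 4: 0.09 × 60.0 = 5.400
Maximum at age 4 (5.400).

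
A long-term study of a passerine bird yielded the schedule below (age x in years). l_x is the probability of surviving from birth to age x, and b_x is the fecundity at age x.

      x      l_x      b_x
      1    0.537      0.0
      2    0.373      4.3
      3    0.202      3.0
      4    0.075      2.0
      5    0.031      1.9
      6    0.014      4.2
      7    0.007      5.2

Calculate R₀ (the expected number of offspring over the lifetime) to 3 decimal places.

R₀ = Σ l_x b_x:
  age 1: 0.537 × 0.0 = 0.0000
  age 2: 0.373 × 4.3 = 1.6039
  age 3: 0.202 × 3.0 = 0.6060
  age 4: 0.075 × 2.0 = 0.1500
  age 5: 0.031 × 1.9 = 0.0589
  age 6: 0.014 × 4.2 = 0.0588
  age 7: 0.007 × 5.2 = 0.0364
R₀ = 0.0000 + 1.6039 + 0.6060 + 0.1500 + 0.0589 + 0.0588 + 0.0364 = 2.5140

2.514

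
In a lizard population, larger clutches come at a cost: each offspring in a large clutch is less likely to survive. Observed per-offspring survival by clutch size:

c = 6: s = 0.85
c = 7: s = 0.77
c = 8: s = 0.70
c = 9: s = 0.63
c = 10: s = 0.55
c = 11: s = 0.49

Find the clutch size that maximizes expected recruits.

9

Expected recruits = c × s(c):
  c=6: 6 × 0.85 = 5.100
  c=7: 7 × 0.77 = 5.390
  c=8: 8 × 0.70 = 5.600
  c=9: 9 × 0.63 = 5.670
  c=10: 10 × 0.55 = 5.500
  c=11: 11 × 0.49 = 5.390
Maximum at c = 9 (5.670 recruits).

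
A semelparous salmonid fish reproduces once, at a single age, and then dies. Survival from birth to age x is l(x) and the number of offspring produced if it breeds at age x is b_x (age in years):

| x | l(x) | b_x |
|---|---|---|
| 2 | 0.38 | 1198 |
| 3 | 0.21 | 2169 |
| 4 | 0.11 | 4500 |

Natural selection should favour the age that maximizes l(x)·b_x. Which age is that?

Expected offspring if breeding at age x = l(x) × b_x:
  age 2: 0.38 × 1198 = 455.240
  age 3: 0.21 × 2169 = 455.490
  age 4: 0.11 × 4500 = 495.000
Maximum at age 4 (495.000).

4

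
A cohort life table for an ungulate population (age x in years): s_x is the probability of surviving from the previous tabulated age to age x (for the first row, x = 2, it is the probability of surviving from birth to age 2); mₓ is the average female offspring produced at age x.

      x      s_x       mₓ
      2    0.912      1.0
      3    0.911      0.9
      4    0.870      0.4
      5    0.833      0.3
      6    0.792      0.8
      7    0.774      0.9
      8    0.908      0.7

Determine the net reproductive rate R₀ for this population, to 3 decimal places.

3.078

Survivorship from birth: l_x = s_2·s_3·…·s_x.
  l_2 = 0.91200
  l_3 = 0.83083
  l_4 = 0.72282
  l_5 = 0.60211
  l_6 = 0.47687
  l_7 = 0.36910
  l_8 = 0.33514
R₀ = Σ l_x mₓ:
  age 2: 0.91200 × 1.0 = 0.9120
  age 3: 0.83083 × 0.9 = 0.7477
  age 4: 0.72282 × 0.4 = 0.2891
  age 5: 0.60211 × 0.3 = 0.1806
  age 6: 0.47687 × 0.8 = 0.3815
  age 7: 0.36910 × 0.9 = 0.3322
  age 8: 0.33514 × 0.7 = 0.2346
R₀ = 0.9120 + 0.7477 + 0.2891 + 0.1806 + 0.3815 + 0.3322 + 0.2346 = 3.0778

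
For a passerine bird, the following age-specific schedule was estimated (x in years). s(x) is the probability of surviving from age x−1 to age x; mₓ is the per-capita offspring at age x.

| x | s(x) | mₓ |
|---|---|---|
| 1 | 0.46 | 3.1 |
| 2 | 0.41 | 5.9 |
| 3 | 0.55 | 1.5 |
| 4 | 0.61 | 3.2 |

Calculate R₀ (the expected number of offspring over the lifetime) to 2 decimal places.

Survivorship from birth: l_x = s_1·s_2·…·s_x.
  l_1 = 0.46000
  l_2 = 0.18860
  l_3 = 0.10373
  l_4 = 0.06328
R₀ = Σ l_x mₓ:
  age 1: 0.46000 × 3.1 = 1.4260
  age 2: 0.18860 × 5.9 = 1.1127
  age 3: 0.10373 × 1.5 = 0.1556
  age 4: 0.06328 × 3.2 = 0.2025
R₀ = 1.4260 + 1.1127 + 0.1556 + 0.2025 = 2.8968

2.90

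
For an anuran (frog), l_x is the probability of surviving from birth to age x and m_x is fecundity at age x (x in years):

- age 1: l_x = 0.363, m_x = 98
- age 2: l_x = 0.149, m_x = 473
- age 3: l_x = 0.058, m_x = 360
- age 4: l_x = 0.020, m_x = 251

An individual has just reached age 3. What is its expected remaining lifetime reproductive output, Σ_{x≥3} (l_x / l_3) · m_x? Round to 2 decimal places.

446.55

l_3 = 0.058. Conditional survival from age 3 to x is l_x / l_3.
  x=3: (0.058/0.058) × 360 = 360.0000
  x=4: (0.020/0.058) × 251 = 86.5517
Sum = 360.0000 + 86.5517 = 446.5517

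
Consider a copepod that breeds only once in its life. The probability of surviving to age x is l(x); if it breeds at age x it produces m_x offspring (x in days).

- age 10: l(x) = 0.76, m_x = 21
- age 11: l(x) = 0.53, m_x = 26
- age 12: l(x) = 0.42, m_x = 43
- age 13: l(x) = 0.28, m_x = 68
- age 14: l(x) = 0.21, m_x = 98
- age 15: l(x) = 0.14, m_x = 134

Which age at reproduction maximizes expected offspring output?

Expected offspring if breeding at age x = l(x) × m_x:
  age 10: 0.76 × 21 = 15.960
  age 11: 0.53 × 26 = 13.780
  age 12: 0.42 × 43 = 18.060
  age 13: 0.28 × 68 = 19.040
  age 14: 0.21 × 98 = 20.580
  age 15: 0.14 × 134 = 18.760
Maximum at age 14 (20.580).

14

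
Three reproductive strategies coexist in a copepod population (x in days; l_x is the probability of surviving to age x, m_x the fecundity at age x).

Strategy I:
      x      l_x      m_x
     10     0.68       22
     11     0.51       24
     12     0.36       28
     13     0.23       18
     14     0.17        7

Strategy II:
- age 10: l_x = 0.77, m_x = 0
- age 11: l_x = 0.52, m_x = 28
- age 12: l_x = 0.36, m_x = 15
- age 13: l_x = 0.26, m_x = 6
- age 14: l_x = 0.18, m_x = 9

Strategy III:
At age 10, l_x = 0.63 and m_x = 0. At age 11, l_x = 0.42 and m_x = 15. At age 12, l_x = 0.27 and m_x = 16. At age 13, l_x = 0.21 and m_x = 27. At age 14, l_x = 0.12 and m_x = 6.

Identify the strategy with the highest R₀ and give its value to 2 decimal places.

Strategy I: R₀ = 0.68×22 + 0.51×24 + 0.36×28 + 0.23×18 + 0.17×7 = 42.6100
Strategy II: R₀ = 0.77×0 + 0.52×28 + 0.36×15 + 0.26×6 + 0.18×9 = 23.1400
Strategy III: R₀ = 0.63×0 + 0.42×15 + 0.27×16 + 0.21×27 + 0.12×6 = 17.0100
Highest R₀: strategy I with 42.6100.

42.61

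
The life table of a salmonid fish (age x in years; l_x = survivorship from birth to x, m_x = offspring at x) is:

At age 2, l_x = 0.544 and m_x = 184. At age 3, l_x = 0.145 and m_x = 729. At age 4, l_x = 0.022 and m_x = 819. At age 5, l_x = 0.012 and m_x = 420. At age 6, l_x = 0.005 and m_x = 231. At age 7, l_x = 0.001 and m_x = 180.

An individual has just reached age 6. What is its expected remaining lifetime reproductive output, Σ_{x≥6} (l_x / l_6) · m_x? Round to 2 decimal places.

l_6 = 0.005. Conditional survival from age 6 to x is l_x / l_6.
  x=6: (0.005/0.005) × 231 = 231.0000
  x=7: (0.001/0.005) × 180 = 36.0000
Sum = 231.0000 + 36.0000 = 267.0000

267.00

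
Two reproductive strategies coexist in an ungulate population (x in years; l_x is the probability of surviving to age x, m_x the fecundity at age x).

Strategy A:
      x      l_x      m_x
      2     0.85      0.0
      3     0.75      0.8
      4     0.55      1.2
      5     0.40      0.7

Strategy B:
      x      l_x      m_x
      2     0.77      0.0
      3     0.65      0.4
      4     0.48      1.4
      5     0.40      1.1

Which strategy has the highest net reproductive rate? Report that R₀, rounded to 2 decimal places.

Strategy A: R₀ = 0.85×0.0 + 0.75×0.8 + 0.55×1.2 + 0.40×0.7 = 1.5400
Strategy B: R₀ = 0.77×0.0 + 0.65×0.4 + 0.48×1.4 + 0.40×1.1 = 1.3720
Highest R₀: strategy A with 1.5400.

1.54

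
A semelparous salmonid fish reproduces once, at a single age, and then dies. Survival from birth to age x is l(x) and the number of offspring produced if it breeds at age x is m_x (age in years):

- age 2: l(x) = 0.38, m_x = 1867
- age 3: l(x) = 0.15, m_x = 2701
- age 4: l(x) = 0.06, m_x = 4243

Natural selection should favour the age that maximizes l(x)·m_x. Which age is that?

2

Expected offspring if breeding at age x = l(x) × m_x:
  age 2: 0.38 × 1867 = 709.460
  age 3: 0.15 × 2701 = 405.150
  age 4: 0.06 × 4243 = 254.580
Maximum at age 2 (709.460).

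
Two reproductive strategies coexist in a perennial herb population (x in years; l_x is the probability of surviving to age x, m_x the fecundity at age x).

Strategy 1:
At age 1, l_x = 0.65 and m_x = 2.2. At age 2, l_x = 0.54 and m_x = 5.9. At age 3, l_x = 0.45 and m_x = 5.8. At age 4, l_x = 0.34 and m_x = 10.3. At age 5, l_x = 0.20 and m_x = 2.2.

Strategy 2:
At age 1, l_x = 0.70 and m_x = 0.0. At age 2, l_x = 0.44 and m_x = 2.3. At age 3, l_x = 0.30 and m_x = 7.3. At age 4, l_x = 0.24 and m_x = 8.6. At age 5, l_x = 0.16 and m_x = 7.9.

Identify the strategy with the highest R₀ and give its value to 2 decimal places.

Strategy 1: R₀ = 0.65×2.2 + 0.54×5.9 + 0.45×5.8 + 0.34×10.3 + 0.20×2.2 = 11.1680
Strategy 2: R₀ = 0.70×0.0 + 0.44×2.3 + 0.30×7.3 + 0.24×8.6 + 0.16×7.9 = 6.5300
Highest R₀: strategy 1 with 11.1680.

11.17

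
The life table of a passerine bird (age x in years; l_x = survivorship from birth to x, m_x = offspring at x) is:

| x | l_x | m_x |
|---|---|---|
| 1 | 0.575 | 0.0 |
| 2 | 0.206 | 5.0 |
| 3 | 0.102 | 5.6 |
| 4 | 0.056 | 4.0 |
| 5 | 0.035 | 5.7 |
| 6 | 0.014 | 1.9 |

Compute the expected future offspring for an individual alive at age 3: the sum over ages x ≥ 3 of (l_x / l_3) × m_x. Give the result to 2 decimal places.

l_3 = 0.102. Conditional survival from age 3 to x is l_x / l_3.
  x=3: (0.102/0.102) × 5.6 = 5.6000
  x=4: (0.056/0.102) × 4.0 = 2.1961
  x=5: (0.035/0.102) × 5.7 = 1.9559
  x=6: (0.014/0.102) × 1.9 = 0.2608
Sum = 5.6000 + 2.1961 + 1.9559 + 0.2608 = 10.0127

10.01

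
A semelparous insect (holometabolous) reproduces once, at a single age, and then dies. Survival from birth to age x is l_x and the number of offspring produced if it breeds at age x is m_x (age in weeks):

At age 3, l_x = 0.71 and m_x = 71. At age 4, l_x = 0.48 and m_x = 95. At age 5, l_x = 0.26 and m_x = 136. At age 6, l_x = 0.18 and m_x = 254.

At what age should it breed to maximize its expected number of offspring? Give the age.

3

Expected offspring if breeding at age x = l_x × m_x:
  age 3: 0.71 × 71 = 50.410
  age 4: 0.48 × 95 = 45.600
  age 5: 0.26 × 136 = 35.360
  age 6: 0.18 × 254 = 45.720
Maximum at age 3 (50.410).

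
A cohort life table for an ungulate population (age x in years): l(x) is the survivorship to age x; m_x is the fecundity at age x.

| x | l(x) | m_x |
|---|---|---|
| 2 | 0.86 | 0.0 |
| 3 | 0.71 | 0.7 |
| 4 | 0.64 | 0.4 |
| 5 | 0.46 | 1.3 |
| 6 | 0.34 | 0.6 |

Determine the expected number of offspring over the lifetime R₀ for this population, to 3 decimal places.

R₀ = Σ l(x) m_x:
  age 2: 0.86 × 0.0 = 0.0000
  age 3: 0.71 × 0.7 = 0.4970
  age 4: 0.64 × 0.4 = 0.2560
  age 5: 0.46 × 1.3 = 0.5980
  age 6: 0.34 × 0.6 = 0.2040
R₀ = 0.0000 + 0.4970 + 0.2560 + 0.5980 + 0.2040 = 1.5550

1.555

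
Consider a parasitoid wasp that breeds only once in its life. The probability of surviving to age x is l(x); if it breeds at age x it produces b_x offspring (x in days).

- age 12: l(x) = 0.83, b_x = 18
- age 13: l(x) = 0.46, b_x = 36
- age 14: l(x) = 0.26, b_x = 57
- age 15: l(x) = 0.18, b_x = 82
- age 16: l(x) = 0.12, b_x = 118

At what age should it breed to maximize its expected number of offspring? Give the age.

Expected offspring if breeding at age x = l(x) × b_x:
  age 12: 0.83 × 18 = 14.940
  age 13: 0.46 × 36 = 16.560
  age 14: 0.26 × 57 = 14.820
  age 15: 0.18 × 82 = 14.760
  age 16: 0.12 × 118 = 14.160
Maximum at age 13 (16.560).

13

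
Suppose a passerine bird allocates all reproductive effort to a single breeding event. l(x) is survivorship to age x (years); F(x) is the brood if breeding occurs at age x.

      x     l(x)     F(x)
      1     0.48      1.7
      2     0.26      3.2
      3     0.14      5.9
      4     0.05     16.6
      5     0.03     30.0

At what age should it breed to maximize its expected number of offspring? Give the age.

5

Expected offspring if breeding at age x = l(x) × F(x):
  age 1: 0.48 × 1.7 = 0.816
  age 2: 0.26 × 3.2 = 0.832
  age 3: 0.14 × 5.9 = 0.826
  age 4: 0.05 × 16.6 = 0.830
  age 5: 0.03 × 30.0 = 0.900
Maximum at age 5 (0.900).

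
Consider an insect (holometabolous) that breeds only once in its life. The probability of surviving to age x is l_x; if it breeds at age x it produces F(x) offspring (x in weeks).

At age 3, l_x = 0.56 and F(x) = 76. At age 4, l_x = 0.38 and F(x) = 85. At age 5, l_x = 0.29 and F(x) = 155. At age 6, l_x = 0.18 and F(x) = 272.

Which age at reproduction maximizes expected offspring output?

6

Expected offspring if breeding at age x = l_x × F(x):
  age 3: 0.56 × 76 = 42.560
  age 4: 0.38 × 85 = 32.300
  age 5: 0.29 × 155 = 44.950
  age 6: 0.18 × 272 = 48.960
Maximum at age 6 (48.960).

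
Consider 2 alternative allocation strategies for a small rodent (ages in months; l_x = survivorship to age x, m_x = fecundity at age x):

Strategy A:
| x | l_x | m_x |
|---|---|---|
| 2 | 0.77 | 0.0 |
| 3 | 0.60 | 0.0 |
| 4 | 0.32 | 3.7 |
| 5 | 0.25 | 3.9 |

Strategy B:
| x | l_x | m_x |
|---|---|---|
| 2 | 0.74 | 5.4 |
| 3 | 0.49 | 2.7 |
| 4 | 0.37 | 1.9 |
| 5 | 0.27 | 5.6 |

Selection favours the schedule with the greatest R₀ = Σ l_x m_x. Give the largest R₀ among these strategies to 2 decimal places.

Strategy A: R₀ = 0.77×0.0 + 0.60×0.0 + 0.32×3.7 + 0.25×3.9 = 2.1590
Strategy B: R₀ = 0.74×5.4 + 0.49×2.7 + 0.37×1.9 + 0.27×5.6 = 7.5340
Highest R₀: strategy B with 7.5340.

7.53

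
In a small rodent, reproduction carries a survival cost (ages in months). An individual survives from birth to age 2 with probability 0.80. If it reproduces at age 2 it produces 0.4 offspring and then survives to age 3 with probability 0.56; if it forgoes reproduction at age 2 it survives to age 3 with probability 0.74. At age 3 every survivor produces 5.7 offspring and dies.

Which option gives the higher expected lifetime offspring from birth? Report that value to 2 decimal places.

3.37

breed at age 2: R₀ = 0.80 × (0.4 + 0.56 × 5.7) = 0.80 × 3.5920 = 2.8736
delay to age 3: R₀ = 0.80 × (0.74 × 5.7) = 0.80 × 4.2180 = 3.3744
Higher: delay to age 3 (3.3744).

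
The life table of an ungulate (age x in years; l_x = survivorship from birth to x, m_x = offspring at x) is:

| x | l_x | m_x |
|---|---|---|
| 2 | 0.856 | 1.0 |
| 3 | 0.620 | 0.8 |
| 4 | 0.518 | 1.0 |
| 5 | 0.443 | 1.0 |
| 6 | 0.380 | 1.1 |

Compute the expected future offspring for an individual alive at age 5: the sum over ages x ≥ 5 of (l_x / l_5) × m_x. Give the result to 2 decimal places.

1.94

l_5 = 0.443. Conditional survival from age 5 to x is l_x / l_5.
  x=5: (0.443/0.443) × 1.0 = 1.0000
  x=6: (0.380/0.443) × 1.1 = 0.9436
Sum = 1.0000 + 0.9436 = 1.9436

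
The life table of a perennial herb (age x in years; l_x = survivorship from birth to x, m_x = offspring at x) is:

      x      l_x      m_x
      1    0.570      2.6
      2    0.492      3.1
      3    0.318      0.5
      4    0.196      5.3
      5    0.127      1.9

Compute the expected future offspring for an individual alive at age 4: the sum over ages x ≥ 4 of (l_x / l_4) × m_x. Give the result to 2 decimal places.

6.53

l_4 = 0.196. Conditional survival from age 4 to x is l_x / l_4.
  x=4: (0.196/0.196) × 5.3 = 5.3000
  x=5: (0.127/0.196) × 1.9 = 1.2311
Sum = 5.3000 + 1.2311 = 6.5311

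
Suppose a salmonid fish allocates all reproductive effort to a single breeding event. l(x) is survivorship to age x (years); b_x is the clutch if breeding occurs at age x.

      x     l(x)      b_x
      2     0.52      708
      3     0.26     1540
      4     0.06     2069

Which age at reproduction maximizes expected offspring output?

3

Expected offspring if breeding at age x = l(x) × b_x:
  age 2: 0.52 × 708 = 368.160
  age 3: 0.26 × 1540 = 400.400
  age 4: 0.06 × 2069 = 124.140
Maximum at age 3 (400.400).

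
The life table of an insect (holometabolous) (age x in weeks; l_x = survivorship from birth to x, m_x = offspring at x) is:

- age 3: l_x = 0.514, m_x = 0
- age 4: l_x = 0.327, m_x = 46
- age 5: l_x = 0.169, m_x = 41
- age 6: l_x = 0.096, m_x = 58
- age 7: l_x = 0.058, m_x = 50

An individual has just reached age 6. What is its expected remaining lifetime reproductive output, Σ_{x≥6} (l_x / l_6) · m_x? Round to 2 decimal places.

l_6 = 0.096. Conditional survival from age 6 to x is l_x / l_6.
  x=6: (0.096/0.096) × 58 = 58.0000
  x=7: (0.058/0.096) × 50 = 30.2083
Sum = 58.0000 + 30.2083 = 88.2083

88.21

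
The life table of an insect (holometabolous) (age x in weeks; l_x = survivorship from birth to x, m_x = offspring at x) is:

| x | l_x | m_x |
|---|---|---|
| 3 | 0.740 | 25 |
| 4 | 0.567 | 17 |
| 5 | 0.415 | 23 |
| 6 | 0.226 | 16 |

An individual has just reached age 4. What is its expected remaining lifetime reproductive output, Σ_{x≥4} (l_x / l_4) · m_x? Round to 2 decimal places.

l_4 = 0.567. Conditional survival from age 4 to x is l_x / l_4.
  x=4: (0.567/0.567) × 17 = 17.0000
  x=5: (0.415/0.567) × 23 = 16.8342
  x=6: (0.226/0.567) × 16 = 6.3774
Sum = 17.0000 + 16.8342 + 6.3774 = 40.2116

40.21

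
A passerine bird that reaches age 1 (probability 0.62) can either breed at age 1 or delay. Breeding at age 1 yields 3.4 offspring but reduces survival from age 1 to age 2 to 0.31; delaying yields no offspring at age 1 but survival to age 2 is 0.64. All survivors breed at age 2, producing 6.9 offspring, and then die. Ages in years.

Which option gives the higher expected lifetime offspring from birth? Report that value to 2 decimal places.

breed at age 1: R₀ = 0.62 × (3.4 + 0.31 × 6.9) = 0.62 × 5.5390 = 3.4342
delay to age 2: R₀ = 0.62 × (0.64 × 6.9) = 0.62 × 4.4160 = 2.7379
Higher: breed at age 1 (3.4342).

3.43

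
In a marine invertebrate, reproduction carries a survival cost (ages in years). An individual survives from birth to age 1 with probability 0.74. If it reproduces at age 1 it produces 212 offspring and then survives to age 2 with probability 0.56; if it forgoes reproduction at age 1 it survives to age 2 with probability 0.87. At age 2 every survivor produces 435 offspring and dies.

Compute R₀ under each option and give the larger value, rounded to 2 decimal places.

337.14

breed at age 1: R₀ = 0.74 × (212 + 0.56 × 435) = 0.74 × 455.6000 = 337.1440
delay to age 2: R₀ = 0.74 × (0.87 × 435) = 0.74 × 378.4500 = 280.0530
Higher: breed at age 1 (337.1440).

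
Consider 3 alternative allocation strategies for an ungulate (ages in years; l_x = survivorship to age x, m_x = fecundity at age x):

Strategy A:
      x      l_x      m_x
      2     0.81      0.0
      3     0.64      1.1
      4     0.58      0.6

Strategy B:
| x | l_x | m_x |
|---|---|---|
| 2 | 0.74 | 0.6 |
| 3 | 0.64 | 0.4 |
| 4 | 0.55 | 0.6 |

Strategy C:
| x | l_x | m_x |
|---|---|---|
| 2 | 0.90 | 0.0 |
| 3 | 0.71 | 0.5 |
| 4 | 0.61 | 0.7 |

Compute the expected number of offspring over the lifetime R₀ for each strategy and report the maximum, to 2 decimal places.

1.05

Strategy A: R₀ = 0.81×0.0 + 0.64×1.1 + 0.58×0.6 = 1.0520
Strategy B: R₀ = 0.74×0.6 + 0.64×0.4 + 0.55×0.6 = 1.0300
Strategy C: R₀ = 0.90×0.0 + 0.71×0.5 + 0.61×0.7 = 0.7820
Highest R₀: strategy A with 1.0520.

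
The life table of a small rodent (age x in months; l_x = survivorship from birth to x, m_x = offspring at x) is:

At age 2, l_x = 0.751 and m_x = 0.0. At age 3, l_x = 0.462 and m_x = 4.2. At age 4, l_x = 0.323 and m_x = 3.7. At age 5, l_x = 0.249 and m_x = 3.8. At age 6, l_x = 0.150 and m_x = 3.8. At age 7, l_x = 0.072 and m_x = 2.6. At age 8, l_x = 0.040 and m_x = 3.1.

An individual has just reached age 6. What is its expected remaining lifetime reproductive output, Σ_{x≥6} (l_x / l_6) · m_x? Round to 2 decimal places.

5.87

l_6 = 0.150. Conditional survival from age 6 to x is l_x / l_6.
  x=6: (0.150/0.150) × 3.8 = 3.8000
  x=7: (0.072/0.150) × 2.6 = 1.2480
  x=8: (0.040/0.150) × 3.1 = 0.8267
Sum = 3.8000 + 1.2480 + 0.8267 = 5.8747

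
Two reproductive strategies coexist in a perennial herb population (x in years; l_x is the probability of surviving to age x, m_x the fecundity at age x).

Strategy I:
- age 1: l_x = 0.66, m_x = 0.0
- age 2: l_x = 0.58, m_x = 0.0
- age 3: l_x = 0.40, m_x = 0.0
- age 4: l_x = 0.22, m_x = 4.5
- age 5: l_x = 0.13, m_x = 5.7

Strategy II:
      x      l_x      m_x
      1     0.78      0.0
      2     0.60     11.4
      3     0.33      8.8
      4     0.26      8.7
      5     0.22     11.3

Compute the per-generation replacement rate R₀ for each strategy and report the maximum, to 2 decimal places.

14.49

Strategy I: R₀ = 0.66×0.0 + 0.58×0.0 + 0.40×0.0 + 0.22×4.5 + 0.13×5.7 = 1.7310
Strategy II: R₀ = 0.78×0.0 + 0.60×11.4 + 0.33×8.8 + 0.26×8.7 + 0.22×11.3 = 14.4920
Highest R₀: strategy II with 14.4920.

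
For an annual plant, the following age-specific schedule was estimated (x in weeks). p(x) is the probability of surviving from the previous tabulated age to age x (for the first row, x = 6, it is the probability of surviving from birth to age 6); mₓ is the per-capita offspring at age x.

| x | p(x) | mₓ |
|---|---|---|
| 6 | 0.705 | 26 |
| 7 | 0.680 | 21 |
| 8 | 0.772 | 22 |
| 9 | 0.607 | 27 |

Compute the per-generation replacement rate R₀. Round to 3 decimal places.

Survivorship from birth: l_x = p_6·p_7·…·p_x.
  l_6 = 0.70500
  l_7 = 0.47940
  l_8 = 0.37010
  l_9 = 0.22465
R₀ = Σ l_x mₓ:
  age 6: 0.70500 × 26 = 18.3300
  age 7: 0.47940 × 21 = 10.0674
  age 8: 0.37010 × 22 = 8.1422
  age 9: 0.22465 × 27 = 6.0655
R₀ = 18.3300 + 10.0674 + 8.1422 + 6.0655 = 42.6051

42.605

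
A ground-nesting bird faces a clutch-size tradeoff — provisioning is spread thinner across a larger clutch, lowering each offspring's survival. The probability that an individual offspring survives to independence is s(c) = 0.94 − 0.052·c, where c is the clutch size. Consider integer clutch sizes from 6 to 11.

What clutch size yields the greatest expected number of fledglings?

Expected fledglings = c × s(c):
  c=6: 6 × 0.628 = 3.768
  c=7: 7 × 0.576 = 4.032
  c=8: 8 × 0.524 = 4.192
  c=9: 9 × 0.472 = 4.248
  c=10: 10 × 0.420 = 4.200
  c=11: 11 × 0.368 = 4.048
Maximum at c = 9 (4.248 fledglings).

9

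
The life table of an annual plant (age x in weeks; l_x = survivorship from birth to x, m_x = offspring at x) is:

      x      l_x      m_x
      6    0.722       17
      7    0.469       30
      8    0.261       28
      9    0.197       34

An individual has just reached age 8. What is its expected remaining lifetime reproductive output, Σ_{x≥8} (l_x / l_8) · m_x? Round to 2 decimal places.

l_8 = 0.261. Conditional survival from age 8 to x is l_x / l_8.
  x=8: (0.261/0.261) × 28 = 28.0000
  x=9: (0.197/0.261) × 34 = 25.6628
Sum = 28.0000 + 25.6628 = 53.6628

53.66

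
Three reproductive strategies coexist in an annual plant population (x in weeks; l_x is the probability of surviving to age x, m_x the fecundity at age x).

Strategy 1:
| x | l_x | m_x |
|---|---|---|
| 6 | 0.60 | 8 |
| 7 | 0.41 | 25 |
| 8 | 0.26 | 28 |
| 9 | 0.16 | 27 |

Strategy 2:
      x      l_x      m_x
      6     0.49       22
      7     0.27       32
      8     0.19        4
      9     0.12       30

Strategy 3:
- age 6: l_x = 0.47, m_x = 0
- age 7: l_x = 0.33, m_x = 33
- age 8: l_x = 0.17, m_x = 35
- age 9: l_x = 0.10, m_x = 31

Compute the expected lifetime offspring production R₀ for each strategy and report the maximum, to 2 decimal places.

Strategy 1: R₀ = 0.60×8 + 0.41×25 + 0.26×28 + 0.16×27 = 26.6500
Strategy 2: R₀ = 0.49×22 + 0.27×32 + 0.19×4 + 0.12×30 = 23.7800
Strategy 3: R₀ = 0.47×0 + 0.33×33 + 0.17×35 + 0.10×31 = 19.9400
Highest R₀: strategy 1 with 26.6500.

26.65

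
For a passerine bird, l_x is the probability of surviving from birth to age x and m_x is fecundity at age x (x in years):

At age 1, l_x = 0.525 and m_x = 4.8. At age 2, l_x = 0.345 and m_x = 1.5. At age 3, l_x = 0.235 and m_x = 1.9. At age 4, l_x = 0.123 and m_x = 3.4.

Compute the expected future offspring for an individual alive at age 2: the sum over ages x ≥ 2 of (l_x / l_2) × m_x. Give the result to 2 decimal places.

4.01

l_2 = 0.345. Conditional survival from age 2 to x is l_x / l_2.
  x=2: (0.345/0.345) × 1.5 = 1.5000
  x=3: (0.235/0.345) × 1.9 = 1.2942
  x=4: (0.123/0.345) × 3.4 = 1.2122
Sum = 1.5000 + 1.2942 + 1.2122 = 4.0064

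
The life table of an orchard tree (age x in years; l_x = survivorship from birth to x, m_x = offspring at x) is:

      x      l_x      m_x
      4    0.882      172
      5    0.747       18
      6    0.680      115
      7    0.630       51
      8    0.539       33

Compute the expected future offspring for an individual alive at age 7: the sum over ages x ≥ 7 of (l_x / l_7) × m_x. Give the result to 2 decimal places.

79.23

l_7 = 0.630. Conditional survival from age 7 to x is l_x / l_7.
  x=7: (0.630/0.630) × 51 = 51.0000
  x=8: (0.539/0.630) × 33 = 28.2333
Sum = 51.0000 + 28.2333 = 79.2333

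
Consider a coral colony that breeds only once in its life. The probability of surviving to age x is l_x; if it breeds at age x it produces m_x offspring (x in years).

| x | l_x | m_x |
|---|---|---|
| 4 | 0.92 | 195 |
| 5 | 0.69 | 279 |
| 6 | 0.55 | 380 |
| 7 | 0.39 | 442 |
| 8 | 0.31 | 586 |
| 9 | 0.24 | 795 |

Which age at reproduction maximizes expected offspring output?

Expected offspring if breeding at age x = l_x × m_x:
  age 4: 0.92 × 195 = 179.400
  age 5: 0.69 × 279 = 192.510
  age 6: 0.55 × 380 = 209.000
  age 7: 0.39 × 442 = 172.380
  age 8: 0.31 × 586 = 181.660
  age 9: 0.24 × 795 = 190.800
Maximum at age 6 (209.000).

6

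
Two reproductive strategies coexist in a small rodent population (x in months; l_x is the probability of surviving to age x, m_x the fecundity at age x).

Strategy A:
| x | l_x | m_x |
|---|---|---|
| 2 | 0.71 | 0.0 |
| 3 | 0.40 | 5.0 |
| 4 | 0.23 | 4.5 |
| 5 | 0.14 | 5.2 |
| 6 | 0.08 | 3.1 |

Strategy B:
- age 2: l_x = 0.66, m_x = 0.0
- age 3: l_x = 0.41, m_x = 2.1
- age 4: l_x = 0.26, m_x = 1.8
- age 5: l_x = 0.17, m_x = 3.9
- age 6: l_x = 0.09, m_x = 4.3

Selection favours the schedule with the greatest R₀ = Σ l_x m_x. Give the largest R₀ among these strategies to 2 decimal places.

Strategy A: R₀ = 0.71×0.0 + 0.40×5.0 + 0.23×4.5 + 0.14×5.2 + 0.08×3.1 = 4.0110
Strategy B: R₀ = 0.66×0.0 + 0.41×2.1 + 0.26×1.8 + 0.17×3.9 + 0.09×4.3 = 2.3790
Highest R₀: strategy A with 4.0110.

4.01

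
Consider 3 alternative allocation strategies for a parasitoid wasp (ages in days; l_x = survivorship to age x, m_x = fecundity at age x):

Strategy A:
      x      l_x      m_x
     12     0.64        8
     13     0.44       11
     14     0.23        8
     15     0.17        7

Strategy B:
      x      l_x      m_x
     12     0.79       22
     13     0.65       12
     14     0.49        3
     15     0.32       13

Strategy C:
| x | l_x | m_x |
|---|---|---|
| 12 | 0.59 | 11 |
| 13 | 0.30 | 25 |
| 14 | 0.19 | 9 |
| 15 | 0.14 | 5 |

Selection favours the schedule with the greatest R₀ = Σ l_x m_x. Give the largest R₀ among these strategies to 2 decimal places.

30.81

Strategy A: R₀ = 0.64×8 + 0.44×11 + 0.23×8 + 0.17×7 = 12.9900
Strategy B: R₀ = 0.79×22 + 0.65×12 + 0.49×3 + 0.32×13 = 30.8100
Strategy C: R₀ = 0.59×11 + 0.30×25 + 0.19×9 + 0.14×5 = 16.4000
Highest R₀: strategy B with 30.8100.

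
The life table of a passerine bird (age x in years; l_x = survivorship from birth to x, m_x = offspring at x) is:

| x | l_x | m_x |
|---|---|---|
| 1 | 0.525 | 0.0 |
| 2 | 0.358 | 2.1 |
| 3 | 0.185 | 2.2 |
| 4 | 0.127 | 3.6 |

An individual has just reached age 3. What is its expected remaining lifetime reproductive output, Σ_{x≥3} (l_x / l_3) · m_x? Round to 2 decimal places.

4.67

l_3 = 0.185. Conditional survival from age 3 to x is l_x / l_3.
  x=3: (0.185/0.185) × 2.2 = 2.2000
  x=4: (0.127/0.185) × 3.6 = 2.4714
Sum = 2.2000 + 2.4714 = 4.6714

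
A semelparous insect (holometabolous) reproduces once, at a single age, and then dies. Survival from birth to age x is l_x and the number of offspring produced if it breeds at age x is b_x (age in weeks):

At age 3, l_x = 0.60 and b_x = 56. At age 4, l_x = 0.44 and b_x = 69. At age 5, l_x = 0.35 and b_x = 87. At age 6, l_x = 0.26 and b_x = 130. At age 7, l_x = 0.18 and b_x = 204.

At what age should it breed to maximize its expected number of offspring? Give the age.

7

Expected offspring if breeding at age x = l_x × b_x:
  age 3: 0.60 × 56 = 33.600
  age 4: 0.44 × 69 = 30.360
  age 5: 0.35 × 87 = 30.450
  age 6: 0.26 × 130 = 33.800
  age 7: 0.18 × 204 = 36.720
Maximum at age 7 (36.720).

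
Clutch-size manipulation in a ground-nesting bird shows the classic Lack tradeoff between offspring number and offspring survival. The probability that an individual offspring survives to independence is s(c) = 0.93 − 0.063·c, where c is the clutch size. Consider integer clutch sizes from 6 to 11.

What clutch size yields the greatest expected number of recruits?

7

Expected recruits = c × s(c):
  c=6: 6 × 0.552 = 3.312
  c=7: 7 × 0.489 = 3.423
  c=8: 8 × 0.426 = 3.408
  c=9: 9 × 0.363 = 3.267
  c=10: 10 × 0.300 = 3.000
  c=11: 11 × 0.237 = 2.607
Maximum at c = 7 (3.423 recruits).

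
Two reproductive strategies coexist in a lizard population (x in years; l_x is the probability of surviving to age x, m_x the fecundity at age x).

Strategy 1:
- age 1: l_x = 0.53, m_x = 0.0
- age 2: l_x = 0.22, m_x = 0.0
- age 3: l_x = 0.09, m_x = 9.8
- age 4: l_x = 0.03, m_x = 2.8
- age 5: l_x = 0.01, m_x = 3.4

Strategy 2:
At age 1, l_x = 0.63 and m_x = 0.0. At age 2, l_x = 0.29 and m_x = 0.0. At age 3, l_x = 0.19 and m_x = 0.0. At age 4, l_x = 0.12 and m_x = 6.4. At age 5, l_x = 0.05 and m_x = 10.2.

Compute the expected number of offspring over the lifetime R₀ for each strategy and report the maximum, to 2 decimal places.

1.28

Strategy 1: R₀ = 0.53×0.0 + 0.22×0.0 + 0.09×9.8 + 0.03×2.8 + 0.01×3.4 = 1.0000
Strategy 2: R₀ = 0.63×0.0 + 0.29×0.0 + 0.19×0.0 + 0.12×6.4 + 0.05×10.2 = 1.2780
Highest R₀: strategy 2 with 1.2780.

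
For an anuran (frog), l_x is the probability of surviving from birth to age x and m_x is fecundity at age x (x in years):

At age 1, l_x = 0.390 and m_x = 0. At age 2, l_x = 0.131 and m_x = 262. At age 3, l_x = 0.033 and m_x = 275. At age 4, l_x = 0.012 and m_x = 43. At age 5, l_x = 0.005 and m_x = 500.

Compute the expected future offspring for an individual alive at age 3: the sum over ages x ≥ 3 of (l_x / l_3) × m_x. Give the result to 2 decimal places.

366.39

l_3 = 0.033. Conditional survival from age 3 to x is l_x / l_3.
  x=3: (0.033/0.033) × 275 = 275.0000
  x=4: (0.012/0.033) × 43 = 15.6364
  x=5: (0.005/0.033) × 500 = 75.7576
Sum = 275.0000 + 15.6364 + 75.7576 = 366.3939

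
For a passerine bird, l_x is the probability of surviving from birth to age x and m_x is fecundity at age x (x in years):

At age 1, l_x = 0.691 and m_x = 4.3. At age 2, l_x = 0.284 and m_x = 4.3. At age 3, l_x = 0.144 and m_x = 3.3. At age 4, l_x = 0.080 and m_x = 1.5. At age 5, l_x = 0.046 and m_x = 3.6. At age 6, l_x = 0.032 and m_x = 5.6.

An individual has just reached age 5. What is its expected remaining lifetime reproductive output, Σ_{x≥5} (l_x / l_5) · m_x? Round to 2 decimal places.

l_5 = 0.046. Conditional survival from age 5 to x is l_x / l_5.
  x=5: (0.046/0.046) × 3.6 = 3.6000
  x=6: (0.032/0.046) × 5.6 = 3.8957
Sum = 3.6000 + 3.8957 = 7.4957

7.50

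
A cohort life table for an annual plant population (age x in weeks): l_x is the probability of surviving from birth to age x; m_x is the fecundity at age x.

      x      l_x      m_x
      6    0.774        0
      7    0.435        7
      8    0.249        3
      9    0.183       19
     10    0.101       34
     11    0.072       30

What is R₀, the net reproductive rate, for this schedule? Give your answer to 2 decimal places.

R₀ = Σ l_x m_x:
  age 6: 0.774 × 0 = 0.0000
  age 7: 0.435 × 7 = 3.0450
  age 8: 0.249 × 3 = 0.7470
  age 9: 0.183 × 19 = 3.4770
  age 10: 0.101 × 34 = 3.4340
  age 11: 0.072 × 30 = 2.1600
R₀ = 0.0000 + 3.0450 + 0.7470 + 3.4770 + 3.4340 + 2.1600 = 12.8630

12.86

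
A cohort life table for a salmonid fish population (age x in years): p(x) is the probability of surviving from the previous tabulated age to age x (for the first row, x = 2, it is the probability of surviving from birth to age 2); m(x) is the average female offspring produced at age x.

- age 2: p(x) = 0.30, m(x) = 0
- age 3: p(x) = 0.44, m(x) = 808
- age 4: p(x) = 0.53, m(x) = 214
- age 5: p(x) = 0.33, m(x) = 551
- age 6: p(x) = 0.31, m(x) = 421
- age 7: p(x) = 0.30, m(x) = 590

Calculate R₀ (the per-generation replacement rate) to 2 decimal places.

Survivorship from birth: l_x = p_2·p_3·…·p_x.
  l_2 = 0.30000
  l_3 = 0.13200
  l_4 = 0.06996
  l_5 = 0.02309
  l_6 = 0.00716
  l_7 = 0.00215
R₀ = Σ l_x m(x):
  age 2: 0.30000 × 0 = 0.0000
  age 3: 0.13200 × 808 = 106.6560
  age 4: 0.06996 × 214 = 14.9714
  age 5: 0.02309 × 551 = 12.7226
  age 6: 0.00716 × 421 = 3.0144
  age 7: 0.00215 × 590 = 1.2685
R₀ = 0.0000 + 106.6560 + 14.9714 + 12.7226 + 3.0144 + 1.2685 = 138.6329

138.63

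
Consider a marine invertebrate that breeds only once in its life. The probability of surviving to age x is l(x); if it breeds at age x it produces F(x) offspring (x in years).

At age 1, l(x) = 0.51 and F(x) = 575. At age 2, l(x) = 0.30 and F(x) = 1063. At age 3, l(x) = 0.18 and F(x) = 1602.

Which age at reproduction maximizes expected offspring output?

Expected offspring if breeding at age x = l(x) × F(x):
  age 1: 0.51 × 575 = 293.250
  age 2: 0.30 × 1063 = 318.900
  age 3: 0.18 × 1602 = 288.360
Maximum at age 2 (318.900).

2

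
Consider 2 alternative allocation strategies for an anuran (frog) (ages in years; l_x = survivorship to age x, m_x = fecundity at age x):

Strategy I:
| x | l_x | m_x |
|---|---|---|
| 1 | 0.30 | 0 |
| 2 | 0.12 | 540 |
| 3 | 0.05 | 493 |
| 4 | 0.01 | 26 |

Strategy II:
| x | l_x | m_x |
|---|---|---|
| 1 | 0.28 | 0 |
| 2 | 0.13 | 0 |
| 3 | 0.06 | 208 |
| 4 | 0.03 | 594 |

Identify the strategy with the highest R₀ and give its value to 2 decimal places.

89.71

Strategy I: R₀ = 0.30×0 + 0.12×540 + 0.05×493 + 0.01×26 = 89.7100
Strategy II: R₀ = 0.28×0 + 0.13×0 + 0.06×208 + 0.03×594 = 30.3000
Highest R₀: strategy I with 89.7100.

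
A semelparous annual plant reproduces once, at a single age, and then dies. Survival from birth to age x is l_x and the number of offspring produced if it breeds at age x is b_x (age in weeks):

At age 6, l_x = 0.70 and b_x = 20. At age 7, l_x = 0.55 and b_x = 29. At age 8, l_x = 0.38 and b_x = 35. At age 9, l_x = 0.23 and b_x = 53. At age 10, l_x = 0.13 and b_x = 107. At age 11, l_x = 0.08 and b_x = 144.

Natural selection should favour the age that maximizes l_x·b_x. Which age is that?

Expected offspring if breeding at age x = l_x × b_x:
  age 6: 0.70 × 20 = 14.000
  age 7: 0.55 × 29 = 15.950
  age 8: 0.38 × 35 = 13.300
  age 9: 0.23 × 53 = 12.190
  age 10: 0.13 × 107 = 13.910
  age 11: 0.08 × 144 = 11.520
Maximum at age 7 (15.950).

7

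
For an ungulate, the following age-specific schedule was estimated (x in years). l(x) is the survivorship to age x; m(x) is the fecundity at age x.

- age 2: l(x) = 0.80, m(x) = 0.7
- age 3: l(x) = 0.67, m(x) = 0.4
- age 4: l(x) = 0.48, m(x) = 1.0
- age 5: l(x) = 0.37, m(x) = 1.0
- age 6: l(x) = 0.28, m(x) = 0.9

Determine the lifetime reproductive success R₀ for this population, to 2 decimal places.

1.93

R₀ = Σ l(x) m(x):
  age 2: 0.80 × 0.7 = 0.5600
  age 3: 0.67 × 0.4 = 0.2680
  age 4: 0.48 × 1.0 = 0.4800
  age 5: 0.37 × 1.0 = 0.3700
  age 6: 0.28 × 0.9 = 0.2520
R₀ = 0.5600 + 0.2680 + 0.4800 + 0.3700 + 0.2520 = 1.9300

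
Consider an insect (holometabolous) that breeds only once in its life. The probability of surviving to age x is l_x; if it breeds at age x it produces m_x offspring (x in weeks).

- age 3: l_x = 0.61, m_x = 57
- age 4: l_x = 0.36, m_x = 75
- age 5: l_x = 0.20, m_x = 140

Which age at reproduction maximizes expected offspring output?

Expected offspring if breeding at age x = l_x × m_x:
  age 3: 0.61 × 57 = 34.770
  age 4: 0.36 × 75 = 27.000
  age 5: 0.20 × 140 = 28.000
Maximum at age 3 (34.770).

3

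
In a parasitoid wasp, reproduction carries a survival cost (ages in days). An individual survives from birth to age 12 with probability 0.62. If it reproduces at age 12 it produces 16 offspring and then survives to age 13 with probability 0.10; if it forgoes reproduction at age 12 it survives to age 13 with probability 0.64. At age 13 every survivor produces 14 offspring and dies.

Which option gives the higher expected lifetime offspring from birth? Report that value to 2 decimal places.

10.79

breed at age 12: R₀ = 0.62 × (16 + 0.10 × 14) = 0.62 × 17.4000 = 10.7880
delay to age 13: R₀ = 0.62 × (0.64 × 14) = 0.62 × 8.9600 = 5.5552
Higher: breed at age 12 (10.7880).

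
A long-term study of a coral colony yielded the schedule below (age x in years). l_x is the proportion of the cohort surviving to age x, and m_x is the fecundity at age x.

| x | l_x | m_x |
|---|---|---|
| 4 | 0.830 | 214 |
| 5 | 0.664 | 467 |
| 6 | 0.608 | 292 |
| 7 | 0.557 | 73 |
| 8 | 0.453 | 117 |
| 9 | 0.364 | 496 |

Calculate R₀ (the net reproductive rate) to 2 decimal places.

R₀ = Σ l_x m_x:
  age 4: 0.830 × 214 = 177.6200
  age 5: 0.664 × 467 = 310.0880
  age 6: 0.608 × 292 = 177.5360
  age 7: 0.557 × 73 = 40.6610
  age 8: 0.453 × 117 = 53.0010
  age 9: 0.364 × 496 = 180.5440
R₀ = 177.6200 + 310.0880 + 177.5360 + 40.6610 + 53.0010 + 180.5440 = 939.4500

939.45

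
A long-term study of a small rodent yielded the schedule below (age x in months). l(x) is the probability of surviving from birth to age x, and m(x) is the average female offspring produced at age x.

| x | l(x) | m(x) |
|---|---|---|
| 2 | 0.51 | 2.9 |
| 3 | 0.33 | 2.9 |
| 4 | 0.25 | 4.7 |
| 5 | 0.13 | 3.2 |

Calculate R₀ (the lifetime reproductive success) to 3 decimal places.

R₀ = Σ l(x) m(x):
  age 2: 0.51 × 2.9 = 1.4790
  age 3: 0.33 × 2.9 = 0.9570
  age 4: 0.25 × 4.7 = 1.1750
  age 5: 0.13 × 3.2 = 0.4160
R₀ = 1.4790 + 0.9570 + 1.1750 + 0.4160 = 4.0270

4.027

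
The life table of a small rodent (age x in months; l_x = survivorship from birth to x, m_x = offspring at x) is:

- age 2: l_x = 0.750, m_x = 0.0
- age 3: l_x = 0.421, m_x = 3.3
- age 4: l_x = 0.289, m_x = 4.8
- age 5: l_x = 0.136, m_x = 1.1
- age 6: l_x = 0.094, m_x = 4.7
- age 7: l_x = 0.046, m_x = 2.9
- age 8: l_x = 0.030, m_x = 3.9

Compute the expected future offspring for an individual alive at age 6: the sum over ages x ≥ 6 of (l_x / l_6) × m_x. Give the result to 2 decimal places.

l_6 = 0.094. Conditional survival from age 6 to x is l_x / l_6.
  x=6: (0.094/0.094) × 4.7 = 4.7000
  x=7: (0.046/0.094) × 2.9 = 1.4191
  x=8: (0.030/0.094) × 3.9 = 1.2447
Sum = 4.7000 + 1.4191 + 1.2447 = 7.3638

7.36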